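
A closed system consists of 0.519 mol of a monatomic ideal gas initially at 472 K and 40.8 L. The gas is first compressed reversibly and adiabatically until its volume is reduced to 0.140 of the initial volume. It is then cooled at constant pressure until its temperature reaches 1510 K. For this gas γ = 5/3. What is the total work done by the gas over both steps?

P₁ = nRT₁/V₁ = 0.519×8.314×472/40.8 = 49.9 kPa.
Step 1 — Adiabatic: TV^(γ−1) = const ⇒ T₂ = 472×(7.14)^0.667 = 1750 K; PV^γ = const ⇒ P₂ = 1320 kPa.
ΔU = nCvΔT = 0.519×12.5×(1750−472) = 8280 J.
Q = 0 for an adiabatic process, so W = −ΔU = -8280 J.
State after step 1: P = 1320 kPa, V = 5.71 L, T = 1750 K.
Step 2 — Isobaric: P stays 1320 kPa; V/T = const ⇒ T₂ = 1510 K, V₂ = 4.93 L.
W = PΔV = 1320×(4.93−5.71) kPa·L = -1040 J.
ΔU = nCvΔT = 0.519×12.5×(1510−1750) = -1560 J.
Q = ΔU + W = nCpΔT = -2600 J.
Net over both steps: W = -9310 J, Q = -2600 J, ΔU = 6720 J.

-9310 J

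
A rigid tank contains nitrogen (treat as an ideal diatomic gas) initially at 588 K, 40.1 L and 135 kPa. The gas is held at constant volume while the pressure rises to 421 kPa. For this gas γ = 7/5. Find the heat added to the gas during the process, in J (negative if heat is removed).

n = P₁V₁/(RT₁) = 135×40.1/(8.314×588) = 1.11 mol.
Isochoric: V stays 40.1 L; P/T = const ⇒ T₂ = 1830 K, P₂ = 421 kPa.
W = 0 (no volume change).
ΔU = nCvΔT = 1.11×20.8×(1830−588) = 28700 J.
Q = ΔU = 28700 J.

28700 J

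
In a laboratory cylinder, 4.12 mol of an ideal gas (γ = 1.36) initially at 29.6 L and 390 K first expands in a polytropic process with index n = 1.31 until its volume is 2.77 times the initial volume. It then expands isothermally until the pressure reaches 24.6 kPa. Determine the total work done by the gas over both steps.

P₁ = nRT₁/V₁ = 4.12×8.314×390/29.6 = 451 kPa.
Step 1 — Polytropic n=1.31: T₂ = T₁(V₁/V₂)^(n−1) = 390×(0.361)^0.31 = 284 K; P₂ = P₁(V₁/V₂)^n = 119 kPa.
W = (P₁V₁−P₂V₂)/(n−1) = (451×29.6−119×82.0)/0.31 = 11700 J.
ΔU = nCvΔT = 4.12×23.1×(284−390) = -10000 J.
Q = ΔU + W = 1620 J.
State after step 1: P = 119 kPa, V = 82.0 L, T = 284 K.
Step 2 — Isothermal: T stays 284 K; PV = const ⇒ V₂ = 396 L, P₂ = 24.6 kPa.
ΔU = 0 (ideal gas, T constant).
W = nRT ln(V₂/V₁) = 4.12×8.314×284×ln(4.83) = 15300 J.
Q = ΔU + W = 15300 J.
Net over both steps: W = 27000 J, Q = 17000 J, ΔU = -10000 J.

27000 J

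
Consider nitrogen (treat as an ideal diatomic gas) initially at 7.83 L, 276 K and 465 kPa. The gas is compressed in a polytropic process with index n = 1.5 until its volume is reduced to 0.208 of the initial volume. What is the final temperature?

605 K

Polytropic n=1.5: T₂ = T₁(V₁/V₂)^(n−1) = 276×(4.81)^0.50 = 605 K; P₂ = P₁(V₁/V₂)^n = 4900 kPa.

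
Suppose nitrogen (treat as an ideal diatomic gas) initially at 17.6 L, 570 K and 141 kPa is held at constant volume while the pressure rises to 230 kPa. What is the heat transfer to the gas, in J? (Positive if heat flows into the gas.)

3920 J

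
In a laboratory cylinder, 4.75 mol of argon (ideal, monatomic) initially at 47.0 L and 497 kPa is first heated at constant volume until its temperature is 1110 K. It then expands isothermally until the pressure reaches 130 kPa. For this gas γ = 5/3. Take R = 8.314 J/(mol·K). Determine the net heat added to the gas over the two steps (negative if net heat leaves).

117000 J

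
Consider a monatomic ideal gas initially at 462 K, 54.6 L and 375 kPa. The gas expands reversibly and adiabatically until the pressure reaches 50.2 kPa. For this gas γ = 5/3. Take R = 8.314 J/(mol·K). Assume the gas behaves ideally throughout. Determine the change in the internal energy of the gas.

n = P₁V₁/(RT₁) = 375×54.6/(8.314×462) = 5.33 mol.
Adiabatic: T₂/T₁ = (P₂/P₁)^((γ−1)/γ) ⇒ T₂ = 462×(0.134)^0.400 = 207 K; V₂ = 182 L.
For an ideal gas ΔU = nCvΔT with Cv = (3/2)R = 12.5 J/(mol·K).
ΔU = 5.33×12.5×(207−462) = -17000 J.

-17000 J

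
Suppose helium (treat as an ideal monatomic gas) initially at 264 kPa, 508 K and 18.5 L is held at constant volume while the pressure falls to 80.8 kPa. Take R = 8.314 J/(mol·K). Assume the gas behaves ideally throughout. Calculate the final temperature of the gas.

Isochoric: V stays 18.5 L; P/T = const ⇒ T₂ = 155 K, P₂ = 80.8 kPa.

155 K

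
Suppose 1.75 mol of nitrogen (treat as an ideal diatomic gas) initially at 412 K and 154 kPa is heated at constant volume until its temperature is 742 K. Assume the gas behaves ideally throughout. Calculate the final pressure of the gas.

277 kPa

V₁ = nRT₁/P₁ = 1.75×8.314×412/154 = 38.9 L.
Isochoric: V stays 38.9 L; P/T = const ⇒ T₂ = 742 K, P₂ = 277 kPa.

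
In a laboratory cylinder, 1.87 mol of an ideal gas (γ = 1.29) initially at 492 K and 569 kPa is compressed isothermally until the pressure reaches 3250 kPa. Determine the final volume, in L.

V₁ = nRT₁/P₁ = 1.87×8.314×492/569 = 13.4 L.
Isothermal: T stays 492 K; PV = const ⇒ V₂ = 2.35 L, P₂ = 3250 kPa.

2.35 L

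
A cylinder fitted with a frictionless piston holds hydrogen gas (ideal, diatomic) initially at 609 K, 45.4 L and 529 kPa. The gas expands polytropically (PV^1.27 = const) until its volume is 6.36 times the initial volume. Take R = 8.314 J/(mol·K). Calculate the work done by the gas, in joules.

35000 J

n = P₁V₁/(RT₁) = 529×45.4/(8.314×609) = 4.74 mol.
Polytropic n=1.27: T₂ = T₁(V₁/V₂)^(n−1) = 609×(0.157)^0.27 = 370 K; P₂ = P₁(V₁/V₂)^n = 50.5 kPa.
W = (P₁V₁−P₂V₂)/(n−1) = (529×45.4−50.5×289)/0.27 = 35000 J.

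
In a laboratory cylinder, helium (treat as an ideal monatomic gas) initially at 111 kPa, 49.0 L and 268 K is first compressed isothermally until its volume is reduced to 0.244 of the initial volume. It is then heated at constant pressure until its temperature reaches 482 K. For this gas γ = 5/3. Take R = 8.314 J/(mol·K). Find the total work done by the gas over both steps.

n = P₁V₁/(RT₁) = 111×49.0/(8.314×268) = 2.44 mol.
Step 1 — Isothermal: T stays 268 K; PV = const ⇒ V₂ = 12.0 L, P₂ = 455 kPa.
ΔU = 0 (ideal gas, T constant).
W = nRT ln(V₂/V₁) = 2.44×8.314×268×ln(0.244) = -7670 J.
Q = ΔU + W = -7670 J.
State after step 1: P = 455 kPa, V = 12.0 L, T = 268 K.
Step 2 — Isobaric: P stays 455 kPa; V/T = const ⇒ T₂ = 482 K, V₂ = 21.5 L.
W = PΔV = 455×(21.5−12.0) kPa·L = 4340 J.
ΔU = nCvΔT = 2.44×12.5×(482−268) = 6510 J.
Q = ΔU + W = nCpΔT = 10900 J.
Net over both steps: W = -3330 J, Q = 3190 J, ΔU = 6510 J.

-3330 J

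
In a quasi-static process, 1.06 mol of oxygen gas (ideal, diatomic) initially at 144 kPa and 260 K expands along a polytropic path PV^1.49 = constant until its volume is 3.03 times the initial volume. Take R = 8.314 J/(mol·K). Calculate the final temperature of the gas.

151 K

V₁ = nRT₁/P₁ = 1.06×8.314×260/144 = 15.9 L.
Polytropic n=1.49: T₂ = T₁(V₁/V₂)^(n−1) = 260×(0.330)^0.49 = 151 K; P₂ = P₁(V₁/V₂)^n = 27.6 kPa.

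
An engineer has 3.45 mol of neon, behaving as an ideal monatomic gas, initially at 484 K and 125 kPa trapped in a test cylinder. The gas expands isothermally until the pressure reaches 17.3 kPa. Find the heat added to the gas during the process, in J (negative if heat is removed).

27500 J

V₁ = nRT₁/P₁ = 3.45×8.314×484/125 = 111 L.
Isothermal: T stays 484 K; PV = const ⇒ V₂ = 802 L, P₂ = 17.3 kPa.
ΔU = 0 (ideal gas, T constant).
W = nRT ln(V₂/V₁) = 3.45×8.314×484×ln(7.23) = 27500 J.
Q = ΔU + W = 27500 J.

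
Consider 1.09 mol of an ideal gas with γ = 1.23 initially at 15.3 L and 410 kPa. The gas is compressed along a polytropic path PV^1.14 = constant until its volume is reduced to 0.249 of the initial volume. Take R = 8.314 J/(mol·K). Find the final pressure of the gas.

2000 kPa

T₁ = P₁V₁/(nR) = 410×15.3/(1.09×8.314) = 692 K.
Polytropic n=1.14: T₂ = T₁(V₁/V₂)^(n−1) = 692×(4.02)^0.14 = 841 K; P₂ = P₁(V₁/V₂)^n = 2000 kPa.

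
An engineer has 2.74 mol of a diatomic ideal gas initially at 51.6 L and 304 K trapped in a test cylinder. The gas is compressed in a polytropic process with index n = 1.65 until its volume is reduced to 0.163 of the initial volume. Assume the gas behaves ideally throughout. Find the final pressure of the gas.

P₁ = nRT₁/V₁ = 2.74×8.314×304/51.6 = 134 kPa.
Polytropic n=1.65: T₂ = T₁(V₁/V₂)^(n−1) = 304×(6.13)^0.65 = 988 K; P₂ = P₁(V₁/V₂)^n = 2680 kPa.

2680 kPa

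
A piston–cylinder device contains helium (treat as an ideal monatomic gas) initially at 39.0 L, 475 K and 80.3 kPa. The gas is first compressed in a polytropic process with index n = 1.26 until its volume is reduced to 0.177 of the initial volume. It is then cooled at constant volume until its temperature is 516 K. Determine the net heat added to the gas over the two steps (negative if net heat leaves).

-6440 J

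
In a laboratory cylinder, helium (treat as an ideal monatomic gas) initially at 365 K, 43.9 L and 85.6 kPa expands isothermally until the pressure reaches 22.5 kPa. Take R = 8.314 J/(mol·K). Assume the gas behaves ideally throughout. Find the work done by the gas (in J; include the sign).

5020 J

n = P₁V₁/(RT₁) = 85.6×43.9/(8.314×365) = 1.24 mol.
Isothermal: T stays 365 K; PV = const ⇒ V₂ = 167 L, P₂ = 22.5 kPa.
W = nRT ln(V₂/V₁) = 1.24×8.314×365×ln(3.80) = 5020 J.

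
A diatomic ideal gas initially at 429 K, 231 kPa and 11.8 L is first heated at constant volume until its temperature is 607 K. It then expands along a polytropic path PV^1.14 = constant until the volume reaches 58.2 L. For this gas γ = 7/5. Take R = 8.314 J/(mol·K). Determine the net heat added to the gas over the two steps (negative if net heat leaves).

n = P₁V₁/(RT₁) = 231×11.8/(8.314×429) = 0.764 mol.
Step 1 — Isochoric: V stays 11.8 L; P/T = const ⇒ T₂ = 607 K, P₂ = 327 kPa.
W = 0 (no volume change).
ΔU = nCvΔT = 0.764×20.8×(607−429) = 2830 J.
Q = ΔU = 2830 J.
State after step 1: P = 327 kPa, V = 11.8 L, T = 607 K.
Step 2 — Polytropic n=1.14: T₂ = T₁(V₁/V₂)^(n−1) = 607×(0.203)^0.14 = 485 K; P₂ = P₁(V₁/V₂)^n = 53.0 kPa.
W = (P₁V₁−P₂V₂)/(n−1) = (327×11.8−53.0×58.2)/0.14 = 5520 J.
ΔU = nCvΔT = 0.764×20.8×(485−607) = -1930 J.
Q = ΔU + W = 3590 J.
Net over both steps: W = 5520 J, Q = 6410 J, ΔU = 897 J.

6410 J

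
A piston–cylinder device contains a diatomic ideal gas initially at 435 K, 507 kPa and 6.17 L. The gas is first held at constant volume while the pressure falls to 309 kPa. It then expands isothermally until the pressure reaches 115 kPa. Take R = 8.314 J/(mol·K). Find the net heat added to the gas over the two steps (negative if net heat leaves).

n = P₁V₁/(RT₁) = 507×6.17/(8.314×435) = 0.865 mol.
Step 1 — Isochoric: V stays 6.17 L; P/T = const ⇒ T₂ = 265 K, P₂ = 309 kPa.
W = 0 (no volume change).
ΔU = nCvΔT = 0.865×20.8×(265−435) = -3050 J.
Q = ΔU = -3050 J.
State after step 1: P = 309 kPa, V = 6.17 L, T = 265 K.
Step 2 — Isothermal: T stays 265 K; PV = const ⇒ V₂ = 16.6 L, P₂ = 115 kPa.
ΔU = 0 (ideal gas, T constant).
W = nRT ln(V₂/V₁) = 0.865×8.314×265×ln(2.69) = 1880 J.
Q = ΔU + W = 1880 J.
Net over both steps: W = 1880 J, Q = -1170 J, ΔU = -3050 J.

-1170 J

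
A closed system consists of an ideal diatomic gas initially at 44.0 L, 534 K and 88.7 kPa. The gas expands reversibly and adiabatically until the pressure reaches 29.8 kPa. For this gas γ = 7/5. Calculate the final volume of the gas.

95.9 L

Adiabatic: T₂/T₁ = (P₂/P₁)^((γ−1)/γ) ⇒ T₂ = 534×(0.336)^0.286 = 391 K; V₂ = 95.9 L.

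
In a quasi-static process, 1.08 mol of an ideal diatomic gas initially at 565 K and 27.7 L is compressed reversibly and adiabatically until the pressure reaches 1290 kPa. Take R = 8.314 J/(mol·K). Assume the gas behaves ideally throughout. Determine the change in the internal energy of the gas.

9470 J

P₁ = nRT₁/V₁ = 1.08×8.314×565/27.7 = 183 kPa.
Adiabatic: T₂/T₁ = (P₂/P₁)^((γ−1)/γ) ⇒ T₂ = 565×(7.04)^0.286 = 987 K; V₂ = 6.87 L.
For an ideal gas ΔU = nCvΔT with Cv = (5/2)R = 20.8 J/(mol·K).
ΔU = 1.08×20.8×(987−565) = 9470 J.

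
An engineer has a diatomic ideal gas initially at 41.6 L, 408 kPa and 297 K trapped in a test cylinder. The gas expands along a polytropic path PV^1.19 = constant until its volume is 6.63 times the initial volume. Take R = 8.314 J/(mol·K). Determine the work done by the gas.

27000 J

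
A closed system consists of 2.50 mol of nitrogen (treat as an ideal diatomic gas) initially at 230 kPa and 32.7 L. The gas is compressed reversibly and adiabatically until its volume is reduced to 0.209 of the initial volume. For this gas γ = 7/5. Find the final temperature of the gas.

T₁ = P₁V₁/(nR) = 230×32.7/(2.50×8.314) = 362 K.
Adiabatic: TV^(γ−1) = const ⇒ T₂ = 362×(4.78)^0.400 = 677 K; PV^γ = const ⇒ P₂ = 2060 kPa.

677 K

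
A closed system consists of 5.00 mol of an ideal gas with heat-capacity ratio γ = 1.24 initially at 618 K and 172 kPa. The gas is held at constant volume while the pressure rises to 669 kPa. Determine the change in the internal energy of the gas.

V₁ = nRT₁/P₁ = 5.00×8.314×618/172 = 149 L.
Isochoric: V stays 149 L; P/T = const ⇒ T₂ = 2400 K, P₂ = 669 kPa.
For an ideal gas ΔU = nCvΔT with Cv = R/(γ−1) = 34.6 J/(mol·K).
ΔU = 5.00×34.6×(2400−618) = 309000 J.

309000 J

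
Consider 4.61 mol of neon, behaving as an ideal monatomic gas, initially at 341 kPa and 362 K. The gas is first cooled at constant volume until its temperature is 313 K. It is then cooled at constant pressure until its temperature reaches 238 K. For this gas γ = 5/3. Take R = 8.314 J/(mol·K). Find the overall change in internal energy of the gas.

V₁ = nRT₁/P₁ = 4.61×8.314×362/341 = 40.7 L.
Step 1 — Isochoric: V stays 40.7 L; P/T = const ⇒ T₂ = 313 K, P₂ = 295 kPa.
W = 0 (no volume change).
ΔU = nCvΔT = 4.61×12.5×(313−362) = -2820 J.
Q = ΔU = -2820 J.
State after step 1: P = 295 kPa, V = 40.7 L, T = 313 K.
Step 2 — Isobaric: P stays 295 kPa; V/T = const ⇒ T₂ = 238 K, V₂ = 30.9 L.
W = PΔV = 295×(30.9−40.7) kPa·L = -2870 J.
ΔU = nCvΔT = 4.61×12.5×(238−313) = -4310 J.
Q = ΔU + W = nCpΔT = -7190 J.
Net over both steps: W = -2870 J, Q = -10000 J, ΔU = -7130 J.

-7130 J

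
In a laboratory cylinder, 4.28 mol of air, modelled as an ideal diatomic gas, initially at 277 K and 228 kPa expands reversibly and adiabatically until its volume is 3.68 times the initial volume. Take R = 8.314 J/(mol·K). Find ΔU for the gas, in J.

-10000 J

V₁ = nRT₁/P₁ = 4.28×8.314×277/228 = 43.2 L.
Adiabatic: TV^(γ−1) = const ⇒ T₂ = 277×(0.272)^0.400 = 164 K; PV^γ = const ⇒ P₂ = 36.8 kPa.
For an ideal gas ΔU = nCvΔT with Cv = (5/2)R = 20.8 J/(mol·K).
ΔU = 4.28×20.8×(164−277) = -10000 J.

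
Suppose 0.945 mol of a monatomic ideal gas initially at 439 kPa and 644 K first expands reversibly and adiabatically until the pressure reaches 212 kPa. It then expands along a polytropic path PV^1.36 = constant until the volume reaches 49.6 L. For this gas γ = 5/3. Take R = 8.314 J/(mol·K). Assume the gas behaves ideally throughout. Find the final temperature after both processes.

V₁ = nRT₁/P₁ = 0.945×8.314×644/439 = 11.5 L.
Step 1 — Adiabatic: T₂/T₁ = (P₂/P₁)^((γ−1)/γ) ⇒ T₂ = 644×(0.483)^0.400 = 481 K; V₂ = 17.8 L.
ΔU = nCvΔT = 0.945×12.5×(481−644) = -1920 J.
Q = 0 for an adiabatic process, so W = −ΔU = 1920 J.
State after step 1: P = 212 kPa, V = 17.8 L, T = 481 K.
Step 2 — Polytropic n=1.36: T₂ = T₁(V₁/V₂)^(n−1) = 481×(0.360)^0.36 = 333 K; P₂ = P₁(V₁/V₂)^n = 52.8 kPa.
W = (P₁V₁−P₂V₂)/(n−1) = (212×17.8−52.8×49.6)/0.36 = 3240 J.
ΔU = nCvΔT = 0.945×12.5×(333−481) = -1750 J.
Q = ΔU + W = 1490 J.
Net over both steps: W = 5150 J, Q = 1490 J, ΔU = -3660 J.

333 K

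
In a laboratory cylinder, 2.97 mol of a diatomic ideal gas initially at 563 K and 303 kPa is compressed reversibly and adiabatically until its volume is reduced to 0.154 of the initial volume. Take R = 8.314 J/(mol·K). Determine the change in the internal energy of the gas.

V₁ = nRT₁/P₁ = 2.97×8.314×563/303 = 45.9 L.
Adiabatic: TV^(γ−1) = const ⇒ T₂ = 563×(6.49)^0.400 = 1190 K; PV^γ = const ⇒ P₂ = 4160 kPa.
For an ideal gas ΔU = nCvΔT with Cv = (5/2)R = 20.8 J/(mol·K).
ΔU = 2.97×20.8×(1190−563) = 38700 J.

38700 J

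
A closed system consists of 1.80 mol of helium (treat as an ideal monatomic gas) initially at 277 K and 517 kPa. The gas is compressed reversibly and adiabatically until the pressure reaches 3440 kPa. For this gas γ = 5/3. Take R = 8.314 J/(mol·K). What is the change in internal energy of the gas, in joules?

V₁ = nRT₁/P₁ = 1.80×8.314×277/517 = 8.02 L.
Adiabatic: T₂/T₁ = (P₂/P₁)^((γ−1)/γ) ⇒ T₂ = 277×(6.65)^0.400 = 591 K; V₂ = 2.57 L.
For an ideal gas ΔU = nCvΔT with Cv = (3/2)R = 12.5 J/(mol·K).
ΔU = 1.80×12.5×(591−277) = 7050 J.

7050 J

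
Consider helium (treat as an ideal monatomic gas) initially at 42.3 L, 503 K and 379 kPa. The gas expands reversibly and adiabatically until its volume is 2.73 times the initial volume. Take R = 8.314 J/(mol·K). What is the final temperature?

Adiabatic: TV^(γ−1) = const ⇒ T₂ = 503×(0.366)^0.667 = 258 K; PV^γ = const ⇒ P₂ = 71.1 kPa.

258 K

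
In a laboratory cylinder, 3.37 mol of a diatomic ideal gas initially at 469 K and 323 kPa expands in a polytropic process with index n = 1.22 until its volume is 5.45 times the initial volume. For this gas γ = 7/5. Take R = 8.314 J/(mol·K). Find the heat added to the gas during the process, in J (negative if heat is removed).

V₁ = nRT₁/P₁ = 3.37×8.314×469/323 = 40.7 L.
Polytropic n=1.22: T₂ = T₁(V₁/V₂)^(n−1) = 469×(0.183)^0.22 = 323 K; P₂ = P₁(V₁/V₂)^n = 40.8 kPa.
W = (P₁V₁−P₂V₂)/(n−1) = (323×40.7−40.8×222)/0.22 = 18600 J.
ΔU = nCvΔT = 3.37×20.8×(323−469) = -10200 J.
Q = ΔU + W = 8370 J.

8370 J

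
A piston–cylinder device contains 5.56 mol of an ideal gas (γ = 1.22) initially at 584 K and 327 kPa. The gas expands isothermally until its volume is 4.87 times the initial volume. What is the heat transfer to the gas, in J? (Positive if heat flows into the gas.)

42700 J

V₁ = nRT₁/P₁ = 5.56×8.314×584/327 = 82.6 L.
Isothermal: T stays 584 K; PV = const ⇒ V₂ = 402 L, P₂ = 67.1 kPa.
ΔU = 0 (ideal gas, T constant).
W = nRT ln(V₂/V₁) = 5.56×8.314×584×ln(4.87) = 42700 J.
Q = ΔU + W = 42700 J.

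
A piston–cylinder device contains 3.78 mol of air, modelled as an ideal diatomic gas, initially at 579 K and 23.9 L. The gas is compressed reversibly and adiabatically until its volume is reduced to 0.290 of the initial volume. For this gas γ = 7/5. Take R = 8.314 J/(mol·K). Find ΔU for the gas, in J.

29100 J

P₁ = nRT₁/V₁ = 3.78×8.314×579/23.9 = 761 kPa.
Adiabatic: TV^(γ−1) = const ⇒ T₂ = 579×(3.45)^0.400 = 950 K; PV^γ = const ⇒ P₂ = 4310 kPa.
For an ideal gas ΔU = nCvΔT with Cv = (5/2)R = 20.8 J/(mol·K).
ΔU = 3.78×20.8×(950−579) = 29100 J.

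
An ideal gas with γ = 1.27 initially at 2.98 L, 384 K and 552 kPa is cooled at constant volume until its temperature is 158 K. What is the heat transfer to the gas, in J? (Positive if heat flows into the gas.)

-3590 J

n = P₁V₁/(RT₁) = 552×2.98/(8.314×384) = 0.515 mol.
Isochoric: V stays 2.98 L; P/T = const ⇒ T₂ = 158 K, P₂ = 227 kPa.
W = 0 (no volume change).
ΔU = nCvΔT = 0.515×30.8×(158−384) = -3590 J.
Q = ΔU = -3590 J.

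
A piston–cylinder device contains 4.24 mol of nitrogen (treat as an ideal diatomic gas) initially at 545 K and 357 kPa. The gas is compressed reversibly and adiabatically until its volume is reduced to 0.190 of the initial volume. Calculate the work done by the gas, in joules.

-45300 J

V₁ = nRT₁/P₁ = 4.24×8.314×545/357 = 53.8 L.
Adiabatic: TV^(γ−1) = const ⇒ T₂ = 545×(5.26)^0.400 = 1060 K; PV^γ = const ⇒ P₂ = 3650 kPa.
ΔU = nCvΔT = 4.24×20.8×(1060−545) = 45300 J.
Q = 0 for an adiabatic process, so W = −ΔU = -45300 J.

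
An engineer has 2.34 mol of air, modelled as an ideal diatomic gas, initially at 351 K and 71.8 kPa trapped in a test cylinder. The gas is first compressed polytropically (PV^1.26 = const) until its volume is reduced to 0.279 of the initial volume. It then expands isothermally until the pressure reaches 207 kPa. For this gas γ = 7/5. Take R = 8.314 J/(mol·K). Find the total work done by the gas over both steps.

-5110 J

V₁ = nRT₁/P₁ = 2.34×8.314×351/71.8 = 95.1 L.
Step 1 — Polytropic n=1.26: T₂ = T₁(V₁/V₂)^(n−1) = 351×(3.58)^0.26 = 489 K; P₂ = P₁(V₁/V₂)^n = 359 kPa.
W = (P₁V₁−P₂V₂)/(n−1) = (71.8×95.1−359×26.5)/0.26 = -10300 J.
ΔU = nCvΔT = 2.34×20.8×(489−351) = 6720 J.
Q = ΔU + W = -3620 J.
State after step 1: P = 359 kPa, V = 26.5 L, T = 489 K.
Step 2 — Isothermal: T stays 489 K; PV = const ⇒ V₂ = 46.0 L, P₂ = 207 kPa.
ΔU = 0 (ideal gas, T constant).
W = nRT ln(V₂/V₁) = 2.34×8.314×489×ln(1.73) = 5230 J.
Q = ΔU + W = 5230 J.
Net over both steps: W = -5110 J, Q = 1610 J, ΔU = 6720 J.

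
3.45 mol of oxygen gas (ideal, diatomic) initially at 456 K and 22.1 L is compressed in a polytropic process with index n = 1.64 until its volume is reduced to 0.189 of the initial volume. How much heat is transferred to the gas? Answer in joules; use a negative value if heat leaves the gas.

23400 J

P₁ = nRT₁/V₁ = 3.45×8.314×456/22.1 = 592 kPa.
Polytropic n=1.64: T₂ = T₁(V₁/V₂)^(n−1) = 456×(5.29)^0.64 = 1320 K; P₂ = P₁(V₁/V₂)^n = 9100 kPa.
W = (P₁V₁−P₂V₂)/(n−1) = (592×22.1−9100×4.18)/0.64 = -38900 J.
ΔU = nCvΔT = 3.45×20.8×(1320−456) = 62300 J.
Q = ΔU + W = 23400 J.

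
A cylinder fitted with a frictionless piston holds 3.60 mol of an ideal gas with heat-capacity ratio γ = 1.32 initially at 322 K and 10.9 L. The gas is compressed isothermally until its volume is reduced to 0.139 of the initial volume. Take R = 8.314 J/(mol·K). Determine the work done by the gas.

-19000 J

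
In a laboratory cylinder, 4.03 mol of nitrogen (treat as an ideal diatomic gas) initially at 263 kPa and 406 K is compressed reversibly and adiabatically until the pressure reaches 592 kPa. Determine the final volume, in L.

V₁ = nRT₁/P₁ = 4.03×8.314×406/263 = 51.7 L.
Adiabatic: T₂/T₁ = (P₂/P₁)^((γ−1)/γ) ⇒ T₂ = 406×(2.25)^0.286 = 512 K; V₂ = 29.0 L.

29.0 L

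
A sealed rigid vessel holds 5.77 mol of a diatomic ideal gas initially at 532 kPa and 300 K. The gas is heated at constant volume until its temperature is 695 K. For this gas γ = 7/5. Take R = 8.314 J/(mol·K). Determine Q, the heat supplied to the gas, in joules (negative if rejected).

V₁ = nRT₁/P₁ = 5.77×8.314×300/532 = 27.1 L.
Isochoric: V stays 27.1 L; P/T = const ⇒ T₂ = 695 K, P₂ = 1230 kPa.
W = 0 (no volume change).
ΔU = nCvΔT = 5.77×20.8×(695−300) = 47400 J.
Q = ΔU = 47400 J.

47400 J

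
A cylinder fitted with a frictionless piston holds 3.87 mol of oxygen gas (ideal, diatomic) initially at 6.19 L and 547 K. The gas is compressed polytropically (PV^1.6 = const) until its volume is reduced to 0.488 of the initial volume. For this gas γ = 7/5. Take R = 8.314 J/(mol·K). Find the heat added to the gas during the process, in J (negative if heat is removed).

7890 J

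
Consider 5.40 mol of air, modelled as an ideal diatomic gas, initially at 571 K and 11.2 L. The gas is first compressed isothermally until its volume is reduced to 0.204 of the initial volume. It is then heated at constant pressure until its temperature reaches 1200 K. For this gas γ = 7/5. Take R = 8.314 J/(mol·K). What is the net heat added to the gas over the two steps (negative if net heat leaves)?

58100 J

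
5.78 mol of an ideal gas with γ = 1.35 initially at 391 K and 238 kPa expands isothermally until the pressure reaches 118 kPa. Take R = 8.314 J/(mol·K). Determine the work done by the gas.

V₁ = nRT₁/P₁ = 5.78×8.314×391/238 = 78.9 L.
Isothermal: T stays 391 K; PV = const ⇒ V₂ = 159 L, P₂ = 118 kPa.
W = nRT ln(V₂/V₁) = 5.78×8.314×391×ln(2.02) = 13200 J.

13200 J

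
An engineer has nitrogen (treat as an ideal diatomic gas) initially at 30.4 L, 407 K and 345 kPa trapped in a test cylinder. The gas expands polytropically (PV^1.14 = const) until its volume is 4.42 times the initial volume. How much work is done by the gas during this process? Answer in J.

n = P₁V₁/(RT₁) = 345×30.4/(8.314×407) = 3.10 mol.
Polytropic n=1.14: T₂ = T₁(V₁/V₂)^(n−1) = 407×(0.226)^0.14 = 331 K; P₂ = P₁(V₁/V₂)^n = 63.4 kPa.
W = (P₁V₁−P₂V₂)/(n−1) = (345×30.4−63.4×134)/0.14 = 14100 J.

14100 J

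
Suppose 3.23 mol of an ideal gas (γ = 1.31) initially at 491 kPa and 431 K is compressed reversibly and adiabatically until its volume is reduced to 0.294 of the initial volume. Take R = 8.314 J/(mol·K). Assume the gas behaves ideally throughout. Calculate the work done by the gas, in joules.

V₁ = nRT₁/P₁ = 3.23×8.314×431/491 = 23.6 L.
Adiabatic: TV^(γ−1) = const ⇒ T₂ = 431×(3.40)^0.310 = 630 K; PV^γ = const ⇒ P₂ = 2440 kPa.
ΔU = nCvΔT = 3.23×26.8×(630−431) = 17200 J.
Q = 0 for an adiabatic process, so W = −ΔU = -17200 J.

-17200 J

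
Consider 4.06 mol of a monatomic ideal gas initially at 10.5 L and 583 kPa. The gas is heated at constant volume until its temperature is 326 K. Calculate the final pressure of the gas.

T₁ = P₁V₁/(nR) = 583×10.5/(4.06×8.314) = 181 K.
Isochoric: V stays 10.5 L; P/T = const ⇒ T₂ = 326 K, P₂ = 1050 kPa.

1050 kPa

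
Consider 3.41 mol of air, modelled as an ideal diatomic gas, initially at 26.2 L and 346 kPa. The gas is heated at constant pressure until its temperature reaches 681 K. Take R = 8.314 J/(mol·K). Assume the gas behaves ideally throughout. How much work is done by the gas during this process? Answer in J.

10200 J

T₁ = P₁V₁/(nR) = 346×26.2/(3.41×8.314) = 320 K.
Isobaric: P stays 346 kPa; V/T = const ⇒ T₂ = 681 K, V₂ = 55.8 L.
W = PΔV = 346×(55.8−26.2) kPa·L = 10200 J.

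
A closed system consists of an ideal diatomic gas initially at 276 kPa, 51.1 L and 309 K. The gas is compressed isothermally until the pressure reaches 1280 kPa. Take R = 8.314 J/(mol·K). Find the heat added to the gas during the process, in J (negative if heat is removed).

n = P₁V₁/(RT₁) = 276×51.1/(8.314×309) = 5.49 mol.
Isothermal: T stays 309 K; PV = const ⇒ V₂ = 11.0 L, P₂ = 1280 kPa.
ΔU = 0 (ideal gas, T constant).
W = nRT ln(V₂/V₁) = 5.49×8.314×309×ln(0.216) = -21600 J.
Q = ΔU + W = -21600 J.

-21600 J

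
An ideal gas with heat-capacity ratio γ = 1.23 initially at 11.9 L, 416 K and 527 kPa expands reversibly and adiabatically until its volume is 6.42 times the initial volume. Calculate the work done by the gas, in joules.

9490 J

n = P₁V₁/(RT₁) = 527×11.9/(8.314×416) = 1.81 mol.
Adiabatic: TV^(γ−1) = const ⇒ T₂ = 416×(0.156)^0.230 = 271 K; PV^γ = const ⇒ P₂ = 53.5 kPa.
ΔU = nCvΔT = 1.81×36.1×(271−416) = -9490 J.
Q = 0 for an adiabatic process, so W = −ΔU = 9490 J.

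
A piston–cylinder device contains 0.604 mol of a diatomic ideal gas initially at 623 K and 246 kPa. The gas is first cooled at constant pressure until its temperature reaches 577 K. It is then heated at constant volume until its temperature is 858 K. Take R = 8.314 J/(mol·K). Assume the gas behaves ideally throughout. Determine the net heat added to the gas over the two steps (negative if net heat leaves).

2720 J

V₁ = nRT₁/P₁ = 0.604×8.314×623/246 = 12.7 L.
Step 1 — Isobaric: P stays 246 kPa; V/T = const ⇒ T₂ = 577 K, V₂ = 11.8 L.
W = PΔV = 246×(11.8−12.7) kPa·L = -231 J.
ΔU = nCvΔT = 0.604×20.8×(577−623) = -577 J.
Q = ΔU + W = nCpΔT = -808 J.
State after step 1: P = 246 kPa, V = 11.8 L, T = 577 K.
Step 2 — Isochoric: V stays 11.8 L; P/T = const ⇒ T₂ = 858 K, P₂ = 366 kPa.
W = 0 (no volume change).
ΔU = nCvΔT = 0.604×20.8×(858−577) = 3530 J.
Q = ΔU = 3530 J.
Net over both steps: W = -231 J, Q = 2720 J, ΔU = 2950 J.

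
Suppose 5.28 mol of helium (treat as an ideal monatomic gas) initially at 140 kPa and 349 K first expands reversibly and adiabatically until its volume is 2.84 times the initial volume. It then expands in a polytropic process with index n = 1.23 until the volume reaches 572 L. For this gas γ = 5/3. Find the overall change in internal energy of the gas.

-13000 J

V₁ = nRT₁/P₁ = 5.28×8.314×349/140 = 109 L.
Step 1 — Adiabatic: TV^(γ−1) = const ⇒ T₂ = 349×(0.352)^0.667 = 174 K; PV^γ = const ⇒ P₂ = 24.6 kPa.
ΔU = nCvΔT = 5.28×12.5×(174−349) = -11500 J.
Q = 0 for an adiabatic process, so W = −ΔU = 11500 J.
State after step 1: P = 24.6 kPa, V = 311 L, T = 174 K.
Step 2 — Polytropic n=1.23: T₂ = T₁(V₁/V₂)^(n−1) = 174×(0.543)^0.23 = 151 K; P₂ = P₁(V₁/V₂)^n = 11.6 kPa.
W = (P₁V₁−P₂V₂)/(n−1) = (24.6×311−11.6×572)/0.23 = 4350 J.
ΔU = nCvΔT = 5.28×12.5×(151−174) = -1500 J.
Q = ΔU + W = 2850 J.
Net over both steps: W = 15900 J, Q = 2850 J, ΔU = -13000 J.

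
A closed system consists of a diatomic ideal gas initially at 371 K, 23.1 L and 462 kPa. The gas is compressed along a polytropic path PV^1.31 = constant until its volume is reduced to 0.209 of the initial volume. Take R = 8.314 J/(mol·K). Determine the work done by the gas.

n = P₁V₁/(RT₁) = 462×23.1/(8.314×371) = 3.46 mol.
Polytropic n=1.31: T₂ = T₁(V₁/V₂)^(n−1) = 371×(4.78)^0.31 = 603 K; P₂ = P₁(V₁/V₂)^n = 3590 kPa.
W = (P₁V₁−P₂V₂)/(n−1) = (462×23.1−3590×4.83)/0.31 = -21500 J.

-21500 J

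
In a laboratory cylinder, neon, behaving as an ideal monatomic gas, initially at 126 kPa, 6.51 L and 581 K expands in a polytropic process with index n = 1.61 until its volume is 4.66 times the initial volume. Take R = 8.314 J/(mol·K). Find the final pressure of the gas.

10.6 kPa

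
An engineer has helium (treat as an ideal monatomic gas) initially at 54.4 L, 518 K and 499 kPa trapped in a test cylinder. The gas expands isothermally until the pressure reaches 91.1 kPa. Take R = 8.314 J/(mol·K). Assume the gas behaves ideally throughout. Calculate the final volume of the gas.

298 L

Isothermal: T stays 518 K; PV = const ⇒ V₂ = 298 L, P₂ = 91.1 kPa.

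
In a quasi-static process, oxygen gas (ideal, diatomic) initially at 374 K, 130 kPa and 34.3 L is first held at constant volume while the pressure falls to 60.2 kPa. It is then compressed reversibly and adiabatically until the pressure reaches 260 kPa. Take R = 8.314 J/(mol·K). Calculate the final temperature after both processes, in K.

263 K

n = P₁V₁/(RT₁) = 130×34.3/(8.314×374) = 1.43 mol.
Step 1 — Isochoric: V stays 34.3 L; P/T = const ⇒ T₂ = 173 K, P₂ = 60.2 kPa.
W = 0 (no volume change).
ΔU = nCvΔT = 1.43×20.8×(173−374) = -5990 J.
Q = ΔU = -5990 J.
State after step 1: P = 60.2 kPa, V = 34.3 L, T = 173 K.
Step 2 — Adiabatic: T₂/T₁ = (P₂/P₁)^((γ−1)/γ) ⇒ T₂ = 173×(4.32)^0.286 = 263 K; V₂ = 12.1 L.
ΔU = nCvΔT = 1.43×20.8×(263−173) = 2680 J.
Q = 0 for an adiabatic process, so W = −ΔU = -2680 J.
Net over both steps: W = -2680 J, Q = -5990 J, ΔU = -3310 J.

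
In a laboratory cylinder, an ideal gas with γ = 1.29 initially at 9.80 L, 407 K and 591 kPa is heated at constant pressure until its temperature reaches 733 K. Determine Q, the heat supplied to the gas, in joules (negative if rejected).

20600 J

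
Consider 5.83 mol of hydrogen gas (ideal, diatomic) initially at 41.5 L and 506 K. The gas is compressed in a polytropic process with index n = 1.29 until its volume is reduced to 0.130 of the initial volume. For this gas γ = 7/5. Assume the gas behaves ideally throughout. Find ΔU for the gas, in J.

49500 J

P₁ = nRT₁/V₁ = 5.83×8.314×506/41.5 = 591 kPa.
Polytropic n=1.29: T₂ = T₁(V₁/V₂)^(n−1) = 506×(7.69)^0.29 = 914 K; P₂ = P₁(V₁/V₂)^n = 8210 kPa.
For an ideal gas ΔU = nCvΔT with Cv = (5/2)R = 20.8 J/(mol·K).
ΔU = 5.83×20.8×(914−506) = 49500 J.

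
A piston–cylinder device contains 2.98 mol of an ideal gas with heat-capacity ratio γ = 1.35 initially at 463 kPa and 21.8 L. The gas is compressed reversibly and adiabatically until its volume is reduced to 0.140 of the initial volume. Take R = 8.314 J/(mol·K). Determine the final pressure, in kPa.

6580 kPa

T₁ = P₁V₁/(nR) = 463×21.8/(2.98×8.314) = 407 K.
Adiabatic: TV^(γ−1) = const ⇒ T₂ = 407×(7.14)^0.350 = 811 K; PV^γ = const ⇒ P₂ = 6580 kPa.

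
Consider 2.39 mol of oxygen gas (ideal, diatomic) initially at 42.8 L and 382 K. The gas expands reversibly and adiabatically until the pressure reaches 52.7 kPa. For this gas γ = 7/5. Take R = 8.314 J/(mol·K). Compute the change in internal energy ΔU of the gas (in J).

P₁ = nRT₁/V₁ = 2.39×8.314×382/42.8 = 177 kPa.
Adiabatic: T₂/T₁ = (P₂/P₁)^((γ−1)/γ) ⇒ T₂ = 382×(0.297)^0.286 = 270 K; V₂ = 102 L.
For an ideal gas ΔU = nCvΔT with Cv = (5/2)R = 20.8 J/(mol·K).
ΔU = 2.39×20.8×(270−382) = -5560 J.

-5560 J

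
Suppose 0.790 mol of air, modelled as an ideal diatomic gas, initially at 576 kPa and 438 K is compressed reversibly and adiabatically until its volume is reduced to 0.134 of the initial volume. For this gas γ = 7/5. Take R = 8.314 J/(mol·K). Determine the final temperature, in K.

979 K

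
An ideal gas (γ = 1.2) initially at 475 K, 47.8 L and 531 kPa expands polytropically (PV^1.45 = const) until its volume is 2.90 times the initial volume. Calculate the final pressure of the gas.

113 kPa

Polytropic n=1.45: T₂ = T₁(V₁/V₂)^(n−1) = 475×(0.345)^0.45 = 294 K; P₂ = P₁(V₁/V₂)^n = 113 kPa.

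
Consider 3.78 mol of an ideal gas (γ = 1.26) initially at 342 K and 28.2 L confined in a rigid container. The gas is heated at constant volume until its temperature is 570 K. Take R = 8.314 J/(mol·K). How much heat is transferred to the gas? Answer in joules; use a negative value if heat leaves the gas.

P₁ = nRT₁/V₁ = 3.78×8.314×342/28.2 = 381 kPa.
Isochoric: V stays 28.2 L; P/T = const ⇒ T₂ = 570 K, P₂ = 635 kPa.
W = 0 (no volume change).
ΔU = nCvΔT = 3.78×32.0×(570−342) = 27600 J.
Q = ΔU = 27600 J.

27600 J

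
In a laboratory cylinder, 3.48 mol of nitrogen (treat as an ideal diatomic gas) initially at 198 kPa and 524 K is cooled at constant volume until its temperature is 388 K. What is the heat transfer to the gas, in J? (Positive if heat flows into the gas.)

-9840 J

V₁ = nRT₁/P₁ = 3.48×8.314×524/198 = 76.6 L.
Isochoric: V stays 76.6 L; P/T = const ⇒ T₂ = 388 K, P₂ = 147 kPa.
W = 0 (no volume change).
ΔU = nCvΔT = 3.48×20.8×(388−524) = -9840 J.
Q = ΔU = -9840 J.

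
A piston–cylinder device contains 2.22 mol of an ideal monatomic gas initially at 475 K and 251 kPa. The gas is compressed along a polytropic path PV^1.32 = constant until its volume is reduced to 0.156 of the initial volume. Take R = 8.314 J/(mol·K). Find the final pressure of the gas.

V₁ = nRT₁/P₁ = 2.22×8.314×475/251 = 34.9 L.
Polytropic n=1.32: T₂ = T₁(V₁/V₂)^(n−1) = 475×(6.41)^0.32 = 861 K; P₂ = P₁(V₁/V₂)^n = 2920 kPa.

2920 kPa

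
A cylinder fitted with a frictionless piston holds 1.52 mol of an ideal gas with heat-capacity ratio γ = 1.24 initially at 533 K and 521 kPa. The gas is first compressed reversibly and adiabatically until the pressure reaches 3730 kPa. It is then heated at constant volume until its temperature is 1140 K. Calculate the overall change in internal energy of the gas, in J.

32000 J

V₁ = nRT₁/P₁ = 1.52×8.314×533/521 = 12.9 L.
Step 1 — Adiabatic: T₂/T₁ = (P₂/P₁)^((γ−1)/γ) ⇒ T₂ = 533×(7.16)^0.194 = 780 K; V₂ = 2.64 L.
ΔU = nCvΔT = 1.52×34.6×(780−533) = 13000 J.
Q = 0 for an adiabatic process, so W = −ΔU = -13000 J.
State after step 1: P = 3730 kPa, V = 2.64 L, T = 780 K.
Step 2 — Isochoric: V stays 2.64 L; P/T = const ⇒ T₂ = 1140 K, P₂ = 5450 kPa.
W = 0 (no volume change).
ΔU = nCvΔT = 1.52×34.6×(1140−780) = 18900 J.
Q = ΔU = 18900 J.
Net over both steps: W = -13000 J, Q = 18900 J, ΔU = 32000 J.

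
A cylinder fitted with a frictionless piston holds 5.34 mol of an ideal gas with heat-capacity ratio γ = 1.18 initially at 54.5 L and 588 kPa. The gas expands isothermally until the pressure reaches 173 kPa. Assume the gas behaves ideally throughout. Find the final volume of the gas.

185 L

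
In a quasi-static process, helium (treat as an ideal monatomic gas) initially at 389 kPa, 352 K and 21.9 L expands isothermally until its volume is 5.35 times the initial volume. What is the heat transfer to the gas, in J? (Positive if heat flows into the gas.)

14300 J

n = P₁V₁/(RT₁) = 389×21.9/(8.314×352) = 2.91 mol.
Isothermal: T stays 352 K; PV = const ⇒ V₂ = 117 L, P₂ = 72.7 kPa.
ΔU = 0 (ideal gas, T constant).
W = nRT ln(V₂/V₁) = 2.91×8.314×352×ln(5.35) = 14300 J.
Q = ΔU + W = 14300 J.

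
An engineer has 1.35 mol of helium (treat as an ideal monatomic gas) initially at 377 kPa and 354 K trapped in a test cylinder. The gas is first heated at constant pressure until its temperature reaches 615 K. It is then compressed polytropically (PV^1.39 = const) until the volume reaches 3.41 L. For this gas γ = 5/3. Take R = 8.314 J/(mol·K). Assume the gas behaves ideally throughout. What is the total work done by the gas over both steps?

-13500 J

V₁ = nRT₁/P₁ = 1.35×8.314×354/377 = 10.5 L.
Step 1 — Isobaric: P stays 377 kPa; V/T = const ⇒ T₂ = 615 K, V₂ = 18.3 L.
W = PΔV = 377×(18.3−10.5) kPa·L = 2930 J.
ΔU = nCvΔT = 1.35×12.5×(615−354) = 4390 J.
Q = ΔU + W = nCpΔT = 7320 J.
State after step 1: P = 377 kPa, V = 18.3 L, T = 615 K.
Step 2 — Polytropic n=1.39: T₂ = T₁(V₁/V₂)^(n−1) = 615×(5.37)^0.39 = 1180 K; P₂ = P₁(V₁/V₂)^n = 3900 kPa.
W = (P₁V₁−P₂V₂)/(n−1) = (377×18.3−3900×3.41)/0.39 = -16400 J.
ΔU = nCvΔT = 1.35×12.5×(1180−615) = 9590 J.
Q = ΔU + W = -6800 J.
Net over both steps: W = -13500 J, Q = 522 J, ΔU = 14000 J.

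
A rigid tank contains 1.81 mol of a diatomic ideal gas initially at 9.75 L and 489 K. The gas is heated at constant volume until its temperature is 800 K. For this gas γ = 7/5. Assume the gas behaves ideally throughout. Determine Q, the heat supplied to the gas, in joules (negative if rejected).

P₁ = nRT₁/V₁ = 1.81×8.314×489/9.75 = 755 kPa.
Isochoric: V stays 9.75 L; P/T = const ⇒ T₂ = 800 K, P₂ = 1230 kPa.
W = 0 (no volume change).
ΔU = nCvΔT = 1.81×20.8×(800−489) = 11700 J.
Q = ΔU = 11700 J.

11700 J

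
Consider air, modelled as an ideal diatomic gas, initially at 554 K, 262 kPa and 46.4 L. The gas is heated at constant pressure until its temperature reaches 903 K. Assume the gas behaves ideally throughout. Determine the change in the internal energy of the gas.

19100 J

n = P₁V₁/(RT₁) = 262×46.4/(8.314×554) = 2.64 mol.
Isobaric: P stays 262 kPa; V/T = const ⇒ T₂ = 903 K, V₂ = 75.6 L.
For an ideal gas ΔU = nCvΔT with Cv = (5/2)R = 20.8 J/(mol·K).
ΔU = 2.64×20.8×(903−554) = 19100 J.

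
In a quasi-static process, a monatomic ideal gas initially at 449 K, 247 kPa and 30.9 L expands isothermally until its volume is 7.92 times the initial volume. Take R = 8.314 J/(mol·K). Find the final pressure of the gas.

31.2 kPa

Isothermal: T stays 449 K; PV = const ⇒ V₂ = 245 L, P₂ = 31.2 kPa.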